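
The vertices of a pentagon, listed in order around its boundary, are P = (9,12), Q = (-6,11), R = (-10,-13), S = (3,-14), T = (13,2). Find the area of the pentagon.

432

Σ = (171) + (188) + (179) + (188) + (138) = 864
Area = |Σ|/2 = 432.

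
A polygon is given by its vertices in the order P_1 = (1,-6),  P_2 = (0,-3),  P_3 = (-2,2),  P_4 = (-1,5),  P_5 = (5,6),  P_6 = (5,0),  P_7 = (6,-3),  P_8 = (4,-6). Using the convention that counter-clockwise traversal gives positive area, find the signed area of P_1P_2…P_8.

-67.5

Cross-terms: -3, -6, -8, -31, -30, -15, -24, -18  ⇒  Σ = -135
Signed area = Σ/2 = -67.5 (negative ⇒ clockwise traversal).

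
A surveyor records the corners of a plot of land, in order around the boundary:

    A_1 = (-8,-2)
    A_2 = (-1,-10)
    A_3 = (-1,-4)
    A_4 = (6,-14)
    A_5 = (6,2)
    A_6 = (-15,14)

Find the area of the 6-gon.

Apply the surveyor's formula: 2A = Σ (x_i·y_{i+1} − x_{i+1}·y_i), indices taken mod 6.
Σ = (78) + (-6) + (38) + (96) + (114) + (142) = 462
Area = |Σ|/2 = 231.

231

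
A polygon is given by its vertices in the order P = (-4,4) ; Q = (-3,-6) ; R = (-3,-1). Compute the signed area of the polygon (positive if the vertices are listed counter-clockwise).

Apply the shoelace (surveyor's) formula: 2A = Σ (x_i·y_{i+1} − x_{i+1}·y_i), indices taken mod 3.
Σ = (36) + (-15) + (-16) = 5
Signed area = Σ/2 = 2.5 (positive ⇒ counter-clockwise traversal).

2.5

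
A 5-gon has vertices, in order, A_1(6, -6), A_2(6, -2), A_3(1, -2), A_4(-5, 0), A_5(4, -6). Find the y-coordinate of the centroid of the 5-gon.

Apply the surveyor's formula. First the cross-terms c_i = x_i·y_{i+1} − x_{i+1}·y_i:
  24, -10, -10, 30, 12  ⇒  2A = 46, A = 23.
Then Σ (y_i + y_{i+1})·c_i = -456, so ȳ = -456 / (6·23) = -76/23.

-76/23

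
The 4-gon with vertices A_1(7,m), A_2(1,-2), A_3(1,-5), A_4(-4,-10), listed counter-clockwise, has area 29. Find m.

-7

The doubled signed area Σ (x_i y_{i+1} − x_{i+1} y_i) is linear in m.
With m=0 it equals 23; the coefficient of m is -5 (from the two edges through A_1).
So -5·m + 23 = 2·29 = 58 ⇒ m = -7.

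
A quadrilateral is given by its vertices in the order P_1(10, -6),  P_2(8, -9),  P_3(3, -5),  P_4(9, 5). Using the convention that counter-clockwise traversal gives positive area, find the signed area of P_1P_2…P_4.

-49.5

Σ = (-42) + (-13) + (60) + (-104) = -99
Signed area = Σ/2 = -49.5 (negative ⇒ clockwise traversal).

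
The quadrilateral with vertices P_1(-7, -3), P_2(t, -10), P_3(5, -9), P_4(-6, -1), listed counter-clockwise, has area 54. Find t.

-6

The doubled signed area Σ (x_i y_{i+1} − x_{i+1} y_i) is linear in t.
With t=0 it equals 72; the coefficient of t is -6 (from the two edges through P_2).
So -6·t + 72 = 2·54 = 108 ⇒ t = -6.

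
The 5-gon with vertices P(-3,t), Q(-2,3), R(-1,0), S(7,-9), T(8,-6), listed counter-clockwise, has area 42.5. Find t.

The doubled signed area Σ (x_i y_{i+1} − x_{i+1} y_i) is linear in t.
With t=0 it equals 15; the coefficient of t is 10 (from the two edges through P).
So 10·t + 15 = 2·42.5 = 85 ⇒ t = 7.

7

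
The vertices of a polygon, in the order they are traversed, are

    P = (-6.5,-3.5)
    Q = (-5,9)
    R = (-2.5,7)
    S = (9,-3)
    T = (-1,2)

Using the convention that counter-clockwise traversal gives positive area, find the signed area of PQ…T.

Apply the shoelace formula: 2A = Σ (x_i·y_{i+1} − x_{i+1}·y_i), indices taken mod 5.
Σ = (-76) + (-12.5) + (-55.5) + (15) + (16.5) = -112.5
Signed area = Σ/2 = -56.25 (negative ⇒ clockwise traversal).

-56.25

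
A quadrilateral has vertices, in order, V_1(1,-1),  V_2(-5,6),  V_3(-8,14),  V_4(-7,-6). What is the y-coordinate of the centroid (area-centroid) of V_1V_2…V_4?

Apply the shoelace (surveyor's) formula. First the cross-terms c_i = x_i·y_{i+1} − x_{i+1}·y_i:
  1, -22, 146, 13  ⇒  2A = 138, A = 69.
Then Σ (y_i + y_{i+1})·c_i = 642, so ȳ = 642 / (6·69) = 107/69.

107/69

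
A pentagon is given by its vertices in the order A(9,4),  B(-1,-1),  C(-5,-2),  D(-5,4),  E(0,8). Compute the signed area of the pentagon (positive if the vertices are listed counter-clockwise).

Σ = (-5) + (-3) + (-30) + (-40) + (-72) = -150
Signed area = Σ/2 = -75 (negative ⇒ clockwise traversal).

-75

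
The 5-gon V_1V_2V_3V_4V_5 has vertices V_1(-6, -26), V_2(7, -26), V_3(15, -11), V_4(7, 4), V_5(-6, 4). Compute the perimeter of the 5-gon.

90

|V_1V_2| = √((13)² + (0)²) = √169 = 13
|V_2V_3| = √((8)² + (15)²) = √289 = 17
|V_3V_4| = √((-8)² + (15)²) = √289 = 17
|V_4V_5| = √((-13)² + (0)²) = √169 = 13
|V_5V_1| = √((0)² + (-30)²) = √900 = 30
Perimeter = 13 + 17 + 17 + 13 + 30 = 90.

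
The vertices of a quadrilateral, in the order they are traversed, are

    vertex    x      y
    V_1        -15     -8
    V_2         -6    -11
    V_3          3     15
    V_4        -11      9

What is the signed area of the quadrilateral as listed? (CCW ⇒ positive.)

Σ = (117) + (-57) + (192) + (223) = 475
Signed area = Σ/2 = 237.5 (positive ⇒ counter-clockwise traversal).

237.5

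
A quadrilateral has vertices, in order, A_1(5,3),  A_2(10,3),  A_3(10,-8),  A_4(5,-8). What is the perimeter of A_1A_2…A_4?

|A_1A_2| = √((5)² + (0)²) = √25 = 5
|A_2A_3| = √((0)² + (-11)²) = √121 = 11
|A_3A_4| = √((-5)² + (0)²) = √25 = 5
|A_4A_1| = √((0)² + (11)²) = √121 = 11
Perimeter = 5 + 11 + 5 + 11 = 32.

32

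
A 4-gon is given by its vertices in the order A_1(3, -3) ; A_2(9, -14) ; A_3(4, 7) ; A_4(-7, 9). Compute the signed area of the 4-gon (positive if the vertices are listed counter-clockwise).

Cross-terms: -15, 119, 85, -6  ⇒  Σ = 183
Signed area = Σ/2 = 91.5 (positive ⇒ counter-clockwise traversal).

91.5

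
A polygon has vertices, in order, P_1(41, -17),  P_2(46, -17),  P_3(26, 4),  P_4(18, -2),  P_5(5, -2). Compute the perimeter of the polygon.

|P_1P_2| = √((5)² + (0)²) = √25 = 5
|P_2P_3| = √((-20)² + (21)²) = √841 = 29
|P_3P_4| = √((-8)² + (-6)²) = √100 = 10
|P_4P_5| = √((-13)² + (0)²) = √169 = 13
|P_5P_1| = √((36)² + (-15)²) = √1521 = 39
Perimeter = 5 + 29 + 10 + 13 + 39 = 96.

96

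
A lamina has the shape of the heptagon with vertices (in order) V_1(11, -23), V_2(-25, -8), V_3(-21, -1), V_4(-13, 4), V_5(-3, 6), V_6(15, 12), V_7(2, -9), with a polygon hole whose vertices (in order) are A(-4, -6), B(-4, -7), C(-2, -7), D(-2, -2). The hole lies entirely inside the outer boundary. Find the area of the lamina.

594.5

Outer boundary:
Σ = (-663) + (-143) + (-97) + (-66) + (-126) + (-159) + (53) = -1201
Area = |Σ|/2 = 600.5.
Hole:
Apply the shoelace (surveyor's) formula: 2A = Σ (x_i·y_{i+1} − x_{i+1}·y_i), indices taken mod 4.
Σ = (4) + (14) + (-10) + (4) = 12
Area = |Σ|/2 = 6.
Net area = 600.5 − 6 = 594.5.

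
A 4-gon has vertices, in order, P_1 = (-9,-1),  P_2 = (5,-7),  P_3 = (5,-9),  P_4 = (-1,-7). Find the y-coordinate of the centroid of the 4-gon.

Apply the surveyor's formula. First the cross-terms c_i = x_i·y_{i+1} − x_{i+1}·y_i:
  68, -10, -44, -62  ⇒  2A = -48, A = -24.
Then Σ (y_i + y_{i+1})·c_i = 816, so ȳ = 816 / (6·(-24)) = -17/3.

-17/3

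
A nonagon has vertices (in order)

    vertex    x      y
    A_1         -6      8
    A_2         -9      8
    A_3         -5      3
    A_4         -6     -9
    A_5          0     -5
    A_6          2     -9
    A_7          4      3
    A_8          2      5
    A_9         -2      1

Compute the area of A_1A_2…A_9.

99

Σ = (24) + (13) + (63) + (30) + (10) + (42) + (14) + (12) + (-10) = 198
Area = |Σ|/2 = 99.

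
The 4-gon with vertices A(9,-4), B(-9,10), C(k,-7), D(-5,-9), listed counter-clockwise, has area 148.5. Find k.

Write out the shoelace sum; only the two edges meeting at C involve k:
2·Area = [((-9)·(-7) − k·10) + (k·(-9) − (-5)·(-7))] + 155
       = -19·k + 183 = 297
⇒ k = -6.

-6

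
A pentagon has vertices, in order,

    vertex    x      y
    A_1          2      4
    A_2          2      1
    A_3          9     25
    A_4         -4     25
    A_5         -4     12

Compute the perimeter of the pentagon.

|A_1A_2| = √((0)² + (-3)²) = √9 = 3
|A_2A_3| = √((7)² + (24)²) = √625 = 25
|A_3A_4| = √((-13)² + (0)²) = √169 = 13
|A_4A_5| = √((0)² + (-13)²) = √169 = 13
|A_5A_1| = √((6)² + (-8)²) = √100 = 10
Perimeter = 3 + 25 + 13 + 13 + 10 = 64.

64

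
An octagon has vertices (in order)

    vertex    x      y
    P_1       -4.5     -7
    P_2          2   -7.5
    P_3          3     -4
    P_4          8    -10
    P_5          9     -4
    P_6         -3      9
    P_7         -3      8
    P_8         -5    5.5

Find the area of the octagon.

138.75

P_1→P_2: (-4.5)(-7.5) − (2)(-7) = 47.75
P_2→P_3: (2)(-4) − (3)(-7.5) = 14.5
P_3→P_4: (3)(-10) − (8)(-4) = 2
P_4→P_5: (8)(-4) − (9)(-10) = 58
P_5→P_6: (9)(9) − (-3)(-4) = 69
P_6→P_7: (-3)(8) − (-3)(9) = 3
P_7→P_8: (-3)(5.5) − (-5)(8) = 23.5
P_8→P_1: (-5)(-7) − (-4.5)(5.5) = 59.75
Σ = 277.5
Area = |Σ|/2 = 138.75.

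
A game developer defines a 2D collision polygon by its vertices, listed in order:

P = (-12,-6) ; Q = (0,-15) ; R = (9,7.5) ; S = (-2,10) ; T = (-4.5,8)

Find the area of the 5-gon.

286

Apply Gauss's area formula: 2A = Σ (x_i·y_{i+1} − x_{i+1}·y_i), indices taken mod 5.
P→Q: (-12)(-15) − (0)(-6) = 180
Q→R: (0)(7.5) − (9)(-15) = 135
R→S: (9)(10) − (-2)(7.5) = 105
S→T: (-2)(8) − (-4.5)(10) = 29
T→P: (-4.5)(-6) − (-12)(8) = 123
Σ = 572
Area = |Σ|/2 = 286.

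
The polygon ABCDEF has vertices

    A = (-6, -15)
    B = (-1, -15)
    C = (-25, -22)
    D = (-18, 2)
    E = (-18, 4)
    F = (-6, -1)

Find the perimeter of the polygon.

84

|AB| = √((5)² + (0)²) = √25 = 5
|BC| = √((-24)² + (-7)²) = √625 = 25
|CD| = √((7)² + (24)²) = √625 = 25
|DE| = √((0)² + (2)²) = √4 = 2
|EF| = √((12)² + (-5)²) = √169 = 13
|FA| = √((0)² + (-14)²) = √196 = 14
Perimeter = 5 + 25 + 25 + 2 + 13 + 14 = 84.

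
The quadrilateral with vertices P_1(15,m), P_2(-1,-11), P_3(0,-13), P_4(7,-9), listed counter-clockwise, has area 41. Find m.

Write out the shoelace sum; only the two edges meeting at P_1 involve m:
2·Area = [(7·m − 15·(-9)) + (15·(-11) − (-1)·m)] + 104
       = 8·m + 74 = 82
⇒ m = 1.

1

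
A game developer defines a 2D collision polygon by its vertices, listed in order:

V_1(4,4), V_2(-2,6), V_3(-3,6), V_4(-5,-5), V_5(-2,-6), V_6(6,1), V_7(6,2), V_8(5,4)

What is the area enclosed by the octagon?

Σ = (32) + (6) + (45) + (20) + (34) + (6) + (14) + (4) = 161
Area = |Σ|/2 = 80.5.

80.5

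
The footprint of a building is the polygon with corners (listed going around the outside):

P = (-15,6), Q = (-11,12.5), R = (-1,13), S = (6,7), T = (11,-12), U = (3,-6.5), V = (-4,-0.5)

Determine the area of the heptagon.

Apply the shoelace (surveyor's) formula: 2A = Σ (x_i·y_{i+1} − x_{i+1}·y_i), indices taken mod 7.
Σ = (-121.5) + (-130.5) + (-85) + (-149) + (-35.5) + (-27.5) + (-31.5) = -580.5
Area = |Σ|/2 = 290.25.

290.25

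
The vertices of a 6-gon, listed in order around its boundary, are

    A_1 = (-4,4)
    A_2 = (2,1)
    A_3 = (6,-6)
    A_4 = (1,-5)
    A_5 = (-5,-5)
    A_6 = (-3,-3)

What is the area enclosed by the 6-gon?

A_1→A_2: (-4)(1) − (2)(4) = -12
A_2→A_3: (2)(-6) − (6)(1) = -18
A_3→A_4: (6)(-5) − (1)(-6) = -24
A_4→A_5: (1)(-5) − (-5)(-5) = -30
A_5→A_6: (-5)(-3) − (-3)(-5) = 0
A_6→A_1: (-3)(4) − (-4)(-3) = -24
Σ = -108
Area = |Σ|/2 = 54.

54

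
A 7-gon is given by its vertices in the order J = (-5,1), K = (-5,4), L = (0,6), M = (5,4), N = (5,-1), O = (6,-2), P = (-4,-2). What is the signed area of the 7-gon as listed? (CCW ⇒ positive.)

Apply the surveyor's formula: 2A = Σ (x_i·y_{i+1} − x_{i+1}·y_i), indices taken mod 7.
J→K: (-5)(4) − (-5)(1) = -15
K→L: (-5)(6) − (0)(4) = -30
L→M: (0)(4) − (5)(6) = -30
M→N: (5)(-1) − (5)(4) = -25
N→O: (5)(-2) − (6)(-1) = -4
O→P: (6)(-2) − (-4)(-2) = -20
P→J: (-4)(1) − (-5)(-2) = -14
Σ = -138
Signed area = Σ/2 = -69 (negative ⇒ clockwise traversal).

-69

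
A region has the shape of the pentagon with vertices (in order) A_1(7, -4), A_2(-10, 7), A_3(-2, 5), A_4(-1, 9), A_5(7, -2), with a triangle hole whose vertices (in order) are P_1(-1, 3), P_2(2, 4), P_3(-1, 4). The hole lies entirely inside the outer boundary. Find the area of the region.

56

Outer boundary:
Apply the shoelace (surveyor's) formula: 2A = Σ (x_i·y_{i+1} − x_{i+1}·y_i), indices taken mod 5.
Cross-terms: 9, -36, -13, -61, -14  ⇒  Σ = -115
Area = |Σ|/2 = 57.5.
Hole:
Apply Gauss's area formula: 2A = Σ (x_i·y_{i+1} − x_{i+1}·y_i), indices taken mod 3.
Σ = (-10) + (12) + (1) = 3
Area = |Σ|/2 = 1.5.
Net area = 57.5 − 1.5 = 56.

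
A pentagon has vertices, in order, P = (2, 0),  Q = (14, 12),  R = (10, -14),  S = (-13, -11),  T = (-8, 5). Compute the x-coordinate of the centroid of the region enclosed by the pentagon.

Apply the surveyor's formula. First the cross-terms c_i = x_i·y_{i+1} − x_{i+1}·y_i:
  24, -316, -292, -153, -10  ⇒  2A = -747, A = -373.5.
Then Σ (x_i + x_{i+1})·c_i = -3051, so x̄ = -3051 / (6·(-373.5)) = 113/83.

113/83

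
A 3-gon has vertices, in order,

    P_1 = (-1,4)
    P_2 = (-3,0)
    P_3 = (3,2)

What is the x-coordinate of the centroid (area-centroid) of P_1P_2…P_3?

Apply Gauss's area formula. First the cross-terms c_i = x_i·y_{i+1} − x_{i+1}·y_i:
  12, -6, 14  ⇒  2A = 20, A = 10.
Then Σ (x_i + x_{i+1})·c_i = -20, so x̄ = -20 / (6·10) = -1/3.

-1/3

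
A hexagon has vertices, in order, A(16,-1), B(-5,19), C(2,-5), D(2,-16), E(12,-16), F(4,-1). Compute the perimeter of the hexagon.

104

|AB| = √((-21)² + (20)²) = √841 = 29
|BC| = √((7)² + (-24)²) = √625 = 25
|CD| = √((0)² + (-11)²) = √121 = 11
|DE| = √((10)² + (0)²) = √100 = 10
|EF| = √((-8)² + (15)²) = √289 = 17
|FA| = √((12)² + (0)²) = √144 = 12
Perimeter = 29 + 25 + 11 + 10 + 17 + 12 = 104.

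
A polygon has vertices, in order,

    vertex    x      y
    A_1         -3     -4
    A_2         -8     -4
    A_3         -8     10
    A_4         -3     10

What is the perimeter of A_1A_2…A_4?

|A_1A_2| = √((-5)² + (0)²) = √25 = 5
|A_2A_3| = √((0)² + (14)²) = √196 = 14
|A_3A_4| = √((5)² + (0)²) = √25 = 5
|A_4A_1| = √((0)² + (-14)²) = √196 = 14
Perimeter = 5 + 14 + 5 + 14 = 38.

38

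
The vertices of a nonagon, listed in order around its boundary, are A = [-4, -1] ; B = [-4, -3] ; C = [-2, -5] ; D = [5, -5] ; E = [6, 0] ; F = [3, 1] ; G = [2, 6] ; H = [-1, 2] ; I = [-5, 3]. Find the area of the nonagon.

Cross-terms: 8, 14, 35, 30, 6, 16, 10, 7, 17  ⇒  Σ = 143
Area = |Σ|/2 = 71.5.

71.5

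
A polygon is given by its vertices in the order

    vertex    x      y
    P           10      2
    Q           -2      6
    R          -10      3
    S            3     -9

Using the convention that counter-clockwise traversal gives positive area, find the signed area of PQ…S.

147.5

P→Q: (10)(6) − (-2)(2) = 64
Q→R: (-2)(3) − (-10)(6) = 54
R→S: (-10)(-9) − (3)(3) = 81
S→P: (3)(2) − (10)(-9) = 96
Σ = 295
Signed area = Σ/2 = 147.5 (positive ⇒ counter-clockwise traversal).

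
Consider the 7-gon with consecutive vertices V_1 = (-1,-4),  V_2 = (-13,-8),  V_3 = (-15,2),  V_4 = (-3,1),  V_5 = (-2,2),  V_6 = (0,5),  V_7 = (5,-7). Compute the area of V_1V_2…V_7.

132.5

Apply the shoelace formula: 2A = Σ (x_i·y_{i+1} − x_{i+1}·y_i), indices taken mod 7.
Σ = (-44) + (-146) + (-9) + (-4) + (-10) + (-25) + (-27) = -265
Area = |Σ|/2 = 132.5.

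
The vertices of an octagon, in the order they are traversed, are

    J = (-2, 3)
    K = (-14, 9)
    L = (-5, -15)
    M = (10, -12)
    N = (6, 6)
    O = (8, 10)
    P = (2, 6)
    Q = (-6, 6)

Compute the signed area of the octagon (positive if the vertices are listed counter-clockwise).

Σ = (24) + (255) + (210) + (132) + (12) + (28) + (48) + (-6) = 703
Signed area = Σ/2 = 351.5 (positive ⇒ counter-clockwise traversal).

351.5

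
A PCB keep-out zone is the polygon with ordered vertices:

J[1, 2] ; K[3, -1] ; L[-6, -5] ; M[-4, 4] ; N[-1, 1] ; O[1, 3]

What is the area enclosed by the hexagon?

38.5

Apply the shoelace formula: 2A = Σ (x_i·y_{i+1} − x_{i+1}·y_i), indices taken mod 6.
Σ = (-7) + (-21) + (-44) + (0) + (-4) + (-1) = -77
Area = |Σ|/2 = 38.5.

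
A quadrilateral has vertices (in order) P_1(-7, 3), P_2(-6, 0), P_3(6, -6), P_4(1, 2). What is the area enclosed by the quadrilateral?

44.5

Cross-terms: 18, 36, 18, 17  ⇒  Σ = 89
Area = |Σ|/2 = 44.5.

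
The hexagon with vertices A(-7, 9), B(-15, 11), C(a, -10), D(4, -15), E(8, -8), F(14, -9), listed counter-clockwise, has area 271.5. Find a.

-4

Write out the shoelace sum; only the two edges meeting at C involve a:
2·Area = [((-15)·(-10) − a·11) + (a·(-15) − 4·(-10))] + 249
       = -26·a + 439 = 543
⇒ a = -4.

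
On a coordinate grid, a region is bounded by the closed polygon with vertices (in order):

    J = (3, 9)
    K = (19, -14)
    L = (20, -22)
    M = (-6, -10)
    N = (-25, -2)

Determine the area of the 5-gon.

Apply Gauss's area formula: 2A = Σ (x_i·y_{i+1} − x_{i+1}·y_i), indices taken mod 5.
Σ = (-213) + (-138) + (-332) + (-238) + (-219) = -1140
Area = |Σ|/2 = 570.

570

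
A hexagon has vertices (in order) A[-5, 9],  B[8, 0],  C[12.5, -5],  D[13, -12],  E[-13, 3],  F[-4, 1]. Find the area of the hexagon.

173

A→B: (-5)(0) − (8)(9) = -72
B→C: (8)(-5) − (12.5)(0) = -40
C→D: (12.5)(-12) − (13)(-5) = -85
D→E: (13)(3) − (-13)(-12) = -117
E→F: (-13)(1) − (-4)(3) = -1
F→A: (-4)(9) − (-5)(1) = -31
Σ = -346
Area = |Σ|/2 = 173.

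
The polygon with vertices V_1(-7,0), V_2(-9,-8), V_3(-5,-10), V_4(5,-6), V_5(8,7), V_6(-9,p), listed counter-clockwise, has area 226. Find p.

8

Write out the shoelace sum; only the two edges meeting at V_6 involve p:
2·Area = [(8·p − (-9)·7) + ((-9)·0 − (-7)·p)] + 269
       = 15·p + 332 = 452
⇒ p = 8.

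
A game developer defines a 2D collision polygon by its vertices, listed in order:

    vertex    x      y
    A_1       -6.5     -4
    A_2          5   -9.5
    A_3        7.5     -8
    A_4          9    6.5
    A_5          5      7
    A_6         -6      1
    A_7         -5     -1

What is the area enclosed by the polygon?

Σ = (81.75) + (31.25) + (120.75) + (30.5) + (47) + (11) + (13.5) = 335.75
Area = |Σ|/2 = 167.875.

167.875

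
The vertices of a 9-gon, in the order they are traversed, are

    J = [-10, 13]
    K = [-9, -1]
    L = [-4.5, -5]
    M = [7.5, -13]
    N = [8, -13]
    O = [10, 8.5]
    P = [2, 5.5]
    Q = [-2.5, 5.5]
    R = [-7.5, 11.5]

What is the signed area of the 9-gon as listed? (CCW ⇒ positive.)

280.375

Σ = (127) + (40.5) + (96) + (6.5) + (198) + (38) + (24.75) + (12.5) + (17.5) = 560.75
Signed area = Σ/2 = 280.375 (positive ⇒ counter-clockwise traversal).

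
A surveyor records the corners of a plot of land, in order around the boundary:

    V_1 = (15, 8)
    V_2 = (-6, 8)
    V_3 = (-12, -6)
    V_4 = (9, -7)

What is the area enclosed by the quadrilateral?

307.5

V_1→V_2: (15)(8) − (-6)(8) = 168
V_2→V_3: (-6)(-6) − (-12)(8) = 132
V_3→V_4: (-12)(-7) − (9)(-6) = 138
V_4→V_1: (9)(8) − (15)(-7) = 177
Σ = 615
Area = |Σ|/2 = 307.5.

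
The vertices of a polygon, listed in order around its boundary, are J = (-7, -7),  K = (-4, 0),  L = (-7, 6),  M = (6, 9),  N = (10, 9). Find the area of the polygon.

97

Apply the shoelace (surveyor's) formula: 2A = Σ (x_i·y_{i+1} − x_{i+1}·y_i), indices taken mod 5.
J→K: (-7)(0) − (-4)(-7) = -28
K→L: (-4)(6) − (-7)(0) = -24
L→M: (-7)(9) − (6)(6) = -99
M→N: (6)(9) − (10)(9) = -36
N→J: (10)(-7) − (-7)(9) = -7
Σ = -194
Area = |Σ|/2 = 97.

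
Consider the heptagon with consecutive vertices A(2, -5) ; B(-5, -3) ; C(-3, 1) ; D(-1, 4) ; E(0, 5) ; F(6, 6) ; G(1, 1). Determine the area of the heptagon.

49

Apply the shoelace (surveyor's) formula: 2A = Σ (x_i·y_{i+1} − x_{i+1}·y_i), indices taken mod 7.
Σ = (-31) + (-14) + (-11) + (-5) + (-30) + (0) + (-7) = -98
Area = |Σ|/2 = 49.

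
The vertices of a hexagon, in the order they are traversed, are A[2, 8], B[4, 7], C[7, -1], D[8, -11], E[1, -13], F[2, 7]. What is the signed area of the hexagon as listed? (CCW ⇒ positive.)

Apply Gauss's area formula: 2A = Σ (x_i·y_{i+1} − x_{i+1}·y_i), indices taken mod 6.
Σ = (-18) + (-53) + (-69) + (-93) + (33) + (2) = -198
Signed area = Σ/2 = -99 (negative ⇒ clockwise traversal).

-99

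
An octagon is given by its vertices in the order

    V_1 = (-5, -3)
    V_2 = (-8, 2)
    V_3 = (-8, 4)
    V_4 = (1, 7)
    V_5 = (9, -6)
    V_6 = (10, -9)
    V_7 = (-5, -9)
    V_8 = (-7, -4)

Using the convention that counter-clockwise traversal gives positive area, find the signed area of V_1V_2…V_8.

Σ = (-34) + (-16) + (-60) + (-69) + (-21) + (-135) + (-43) + (1) = -377
Signed area = Σ/2 = -188.5 (negative ⇒ clockwise traversal).

-188.5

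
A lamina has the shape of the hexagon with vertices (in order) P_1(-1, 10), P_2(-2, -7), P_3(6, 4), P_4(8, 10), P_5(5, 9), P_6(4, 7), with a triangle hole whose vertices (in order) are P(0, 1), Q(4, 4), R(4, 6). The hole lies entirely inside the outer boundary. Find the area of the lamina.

Outer boundary:
Σ = (27) + (34) + (28) + (22) + (-1) + (47) = 157
Area = |Σ|/2 = 78.5.
Hole:
P→Q: (0)(4) − (4)(1) = -4
Q→R: (4)(6) − (4)(4) = 8
R→P: (4)(1) − (0)(6) = 4
Σ = 8
Area = |Σ|/2 = 4.
Net area = 78.5 − 4 = 74.5.

74.5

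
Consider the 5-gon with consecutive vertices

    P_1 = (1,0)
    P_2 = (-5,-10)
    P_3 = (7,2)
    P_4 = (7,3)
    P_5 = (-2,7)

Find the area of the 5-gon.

52.5

P_1→P_2: (1)(-10) − (-5)(0) = -10
P_2→P_3: (-5)(2) − (7)(-10) = 60
P_3→P_4: (7)(3) − (7)(2) = 7
P_4→P_5: (7)(7) − (-2)(3) = 55
P_5→P_1: (-2)(0) − (1)(7) = -7
Σ = 105
Area = |Σ|/2 = 52.5.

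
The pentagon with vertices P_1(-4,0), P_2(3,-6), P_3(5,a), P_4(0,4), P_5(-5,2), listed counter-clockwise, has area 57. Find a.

4

The doubled signed area Σ (x_i y_{i+1} − x_{i+1} y_i) is linear in a.
With a=0 it equals 102; the coefficient of a is 3 (from the two edges through P_3).
So 3·a + 102 = 2·57 = 114 ⇒ a = 4.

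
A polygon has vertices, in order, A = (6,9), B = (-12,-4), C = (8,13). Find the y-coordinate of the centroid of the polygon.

6

Apply the shoelace (surveyor's) formula. First the cross-terms c_i = x_i·y_{i+1} − x_{i+1}·y_i:
  84, -124, -6  ⇒  2A = -46, A = -23.
Then Σ (y_i + y_{i+1})·c_i = -828, so ȳ = -828 / (6·(-23)) = 6.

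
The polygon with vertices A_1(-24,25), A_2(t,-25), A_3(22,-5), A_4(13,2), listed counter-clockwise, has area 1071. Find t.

Write out the shoelace sum; only the two edges meeting at A_2 involve t:
2·Area = [((-24)·(-25) − t·25) + (t·(-5) − 22·(-25))] + 482
       = -30·t + 1632 = 2142
⇒ t = -17.

-17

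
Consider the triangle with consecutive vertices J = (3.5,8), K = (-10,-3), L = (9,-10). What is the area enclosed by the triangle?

151.75

Apply the shoelace formula: 2A = Σ (x_i·y_{i+1} − x_{i+1}·y_i), indices taken mod 3.
Cross-terms: 69.5, 127, 107  ⇒  Σ = 303.5
Area = |Σ|/2 = 151.75.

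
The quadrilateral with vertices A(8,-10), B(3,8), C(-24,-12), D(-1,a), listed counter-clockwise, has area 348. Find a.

Write out the shoelace sum; only the two edges meeting at D involve a:
2·Area = [((-24)·a − (-1)·(-12)) + ((-1)·(-10) − 8·a)] + 250
       = -32·a + 248 = 696
⇒ a = -14.

-14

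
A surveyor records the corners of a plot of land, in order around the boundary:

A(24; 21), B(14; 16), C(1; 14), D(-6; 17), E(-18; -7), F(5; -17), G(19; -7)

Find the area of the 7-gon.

Cross-terms: 90, 180, 101, 348, 341, 288, 567  ⇒  Σ = 1915
Area = |Σ|/2 = 957.5.

957.5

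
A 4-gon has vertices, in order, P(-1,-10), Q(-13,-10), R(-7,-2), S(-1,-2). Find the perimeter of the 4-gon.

|PQ| = √((-12)² + (0)²) = √144 = 12
|QR| = √((6)² + (8)²) = √100 = 10
|RS| = √((6)² + (0)²) = √36 = 6
|SP| = √((0)² + (-8)²) = √64 = 8
Perimeter = 12 + 10 + 6 + 8 = 36.

36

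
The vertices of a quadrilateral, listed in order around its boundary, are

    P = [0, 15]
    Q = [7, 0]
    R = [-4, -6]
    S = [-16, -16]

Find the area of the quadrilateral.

Apply the shoelace (surveyor's) formula: 2A = Σ (x_i·y_{i+1} − x_{i+1}·y_i), indices taken mod 4.
Σ = (-105) + (-42) + (-32) + (-240) = -419
Area = |Σ|/2 = 209.5.

209.5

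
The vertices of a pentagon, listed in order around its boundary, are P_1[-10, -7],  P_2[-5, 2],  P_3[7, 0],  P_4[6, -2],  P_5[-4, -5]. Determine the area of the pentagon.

Σ = (-55) + (-14) + (-14) + (-38) + (-22) = -143
Area = |Σ|/2 = 71.5.

71.5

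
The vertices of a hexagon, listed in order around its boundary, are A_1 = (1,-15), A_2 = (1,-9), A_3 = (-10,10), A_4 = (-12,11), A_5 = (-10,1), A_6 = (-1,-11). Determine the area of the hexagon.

Σ = (6) + (-80) + (10) + (98) + (111) + (26) = 171
Area = |Σ|/2 = 85.5.

85.5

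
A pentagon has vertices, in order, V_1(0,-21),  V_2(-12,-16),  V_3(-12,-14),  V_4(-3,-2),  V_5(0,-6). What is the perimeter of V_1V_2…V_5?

|V_1V_2| = √((-12)² + (5)²) = √169 = 13
|V_2V_3| = √((0)² + (2)²) = √4 = 2
|V_3V_4| = √((9)² + (12)²) = √225 = 15
|V_4V_5| = √((3)² + (-4)²) = √25 = 5
|V_5V_1| = √((0)² + (-15)²) = √225 = 15
Perimeter = 13 + 2 + 15 + 5 + 15 = 50.

50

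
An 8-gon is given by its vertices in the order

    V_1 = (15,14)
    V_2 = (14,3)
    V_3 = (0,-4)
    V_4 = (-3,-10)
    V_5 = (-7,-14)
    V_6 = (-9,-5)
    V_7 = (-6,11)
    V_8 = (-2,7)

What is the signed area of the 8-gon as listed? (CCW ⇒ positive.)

Σ = (-151) + (-56) + (-12) + (-28) + (-91) + (-129) + (-20) + (-133) = -620
Signed area = Σ/2 = -310 (negative ⇒ clockwise traversal).

-310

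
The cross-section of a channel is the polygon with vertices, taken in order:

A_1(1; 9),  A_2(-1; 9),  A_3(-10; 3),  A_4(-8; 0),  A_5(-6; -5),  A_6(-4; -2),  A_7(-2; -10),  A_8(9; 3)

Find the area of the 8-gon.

179.5

Cross-terms: 18, 87, 24, 40, -8, 36, 84, 78  ⇒  Σ = 359
Area = |Σ|/2 = 179.5.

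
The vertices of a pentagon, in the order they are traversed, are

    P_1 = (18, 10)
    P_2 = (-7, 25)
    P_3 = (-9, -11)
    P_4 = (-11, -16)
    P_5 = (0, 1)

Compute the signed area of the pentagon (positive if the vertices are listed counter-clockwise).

408

Apply the surveyor's formula: 2A = Σ (x_i·y_{i+1} − x_{i+1}·y_i), indices taken mod 5.
Cross-terms: 520, 302, 23, -11, -18  ⇒  Σ = 816
Signed area = Σ/2 = 408 (positive ⇒ counter-clockwise traversal).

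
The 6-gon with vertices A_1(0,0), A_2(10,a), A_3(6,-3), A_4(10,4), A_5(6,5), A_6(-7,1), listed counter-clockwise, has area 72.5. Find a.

Write out the shoelace sum; only the two edges meeting at A_2 involve a:
2·Area = [(0·a − 10·0) + (10·(-3) − 6·a)] + 121
       = -6·a + 91 = 145
⇒ a = -9.

-9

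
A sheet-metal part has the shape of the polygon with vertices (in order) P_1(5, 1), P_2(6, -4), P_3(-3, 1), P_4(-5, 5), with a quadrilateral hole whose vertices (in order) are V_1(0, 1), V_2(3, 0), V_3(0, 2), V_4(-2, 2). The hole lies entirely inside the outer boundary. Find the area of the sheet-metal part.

Outer boundary:
Apply Gauss's area formula: 2A = Σ (x_i·y_{i+1} − x_{i+1}·y_i), indices taken mod 4.
P_1→P_2: (5)(-4) − (6)(1) = -26
P_2→P_3: (6)(1) − (-3)(-4) = -6
P_3→P_4: (-3)(5) − (-5)(1) = -10
P_4→P_1: (-5)(1) − (5)(5) = -30
Σ = -72
Area = |Σ|/2 = 36.
Hole:
Apply the surveyor's formula: 2A = Σ (x_i·y_{i+1} − x_{i+1}·y_i), indices taken mod 4.
Σ = (-3) + (6) + (4) + (-2) = 5
Area = |Σ|/2 = 2.5.
Net area = 36 − 2.5 = 33.5.

33.5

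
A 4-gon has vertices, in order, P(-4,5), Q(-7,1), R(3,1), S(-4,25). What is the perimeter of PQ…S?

60

|PQ| = √((-3)² + (-4)²) = √25 = 5
|QR| = √((10)² + (0)²) = √100 = 10
|RS| = √((-7)² + (24)²) = √625 = 25
|SP| = √((0)² + (-20)²) = √400 = 20
Perimeter = 5 + 10 + 25 + 20 = 60.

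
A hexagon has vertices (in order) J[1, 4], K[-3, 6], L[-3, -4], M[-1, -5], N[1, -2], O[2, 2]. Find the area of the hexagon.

Apply the surveyor's formula: 2A = Σ (x_i·y_{i+1} − x_{i+1}·y_i), indices taken mod 6.
J→K: (1)(6) − (-3)(4) = 18
K→L: (-3)(-4) − (-3)(6) = 30
L→M: (-3)(-5) − (-1)(-4) = 11
M→N: (-1)(-2) − (1)(-5) = 7
N→O: (1)(2) − (2)(-2) = 6
O→J: (2)(4) − (1)(2) = 6
Σ = 78
Area = |Σ|/2 = 39.

39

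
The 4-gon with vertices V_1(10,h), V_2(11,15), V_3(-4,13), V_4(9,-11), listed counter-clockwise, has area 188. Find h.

The doubled signed area Σ (x_i y_{i+1} − x_{i+1} y_i) is linear in h.
With h=0 it equals 390; the coefficient of h is -2 (from the two edges through V_1).
So -2·h + 390 = 2·188 = 376 ⇒ h = 7.

7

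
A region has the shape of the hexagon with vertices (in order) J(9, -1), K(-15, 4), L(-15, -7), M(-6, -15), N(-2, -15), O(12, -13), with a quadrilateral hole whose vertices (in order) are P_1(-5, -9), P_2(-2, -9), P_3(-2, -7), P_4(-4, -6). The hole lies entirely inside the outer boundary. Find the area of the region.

363.5

Outer boundary:
Σ = (21) + (165) + (183) + (60) + (206) + (105) = 740
Area = |Σ|/2 = 370.
Hole:
Apply the shoelace (surveyor's) formula: 2A = Σ (x_i·y_{i+1} − x_{i+1}·y_i), indices taken mod 4.
Σ = (27) + (-4) + (-16) + (6) = 13
Area = |Σ|/2 = 6.5.
Net area = 370 − 6.5 = 363.5.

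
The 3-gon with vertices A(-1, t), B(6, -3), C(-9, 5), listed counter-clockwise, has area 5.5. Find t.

0

The doubled signed area Σ (x_i y_{i+1} − x_{i+1} y_i) is linear in t.
With t=0 it equals 11; the coefficient of t is -15 (from the two edges through A).
So -15·t + 11 = 2·5.5 = 11 ⇒ t = 0.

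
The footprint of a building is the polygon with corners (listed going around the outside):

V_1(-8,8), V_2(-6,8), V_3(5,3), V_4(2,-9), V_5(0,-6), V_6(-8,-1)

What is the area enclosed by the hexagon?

128.5

Apply the surveyor's formula: 2A = Σ (x_i·y_{i+1} − x_{i+1}·y_i), indices taken mod 6.
Σ = (-16) + (-58) + (-51) + (-12) + (-48) + (-72) = -257
Area = |Σ|/2 = 128.5.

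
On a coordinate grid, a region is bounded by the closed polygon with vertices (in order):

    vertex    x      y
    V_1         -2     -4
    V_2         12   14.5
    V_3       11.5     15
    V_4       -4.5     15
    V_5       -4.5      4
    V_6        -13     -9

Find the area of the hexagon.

Apply the surveyor's formula: 2A = Σ (x_i·y_{i+1} − x_{i+1}·y_i), indices taken mod 6.
Σ = (19) + (13.25) + (240) + (49.5) + (92.5) + (34) = 448.25
Area = |Σ|/2 = 224.125.

224.125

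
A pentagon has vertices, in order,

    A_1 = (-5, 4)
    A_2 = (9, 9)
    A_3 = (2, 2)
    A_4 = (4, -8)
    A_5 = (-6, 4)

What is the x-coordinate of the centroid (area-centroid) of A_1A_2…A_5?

Apply the shoelace formula. First the cross-terms c_i = x_i·y_{i+1} − x_{i+1}·y_i:
  -81, 0, -24, -32, -4  ⇒  2A = -141, A = -70.5.
Then Σ (x_i + x_{i+1})·c_i = -360, so x̄ = -360 / (6·(-70.5)) = 40/47.

40/47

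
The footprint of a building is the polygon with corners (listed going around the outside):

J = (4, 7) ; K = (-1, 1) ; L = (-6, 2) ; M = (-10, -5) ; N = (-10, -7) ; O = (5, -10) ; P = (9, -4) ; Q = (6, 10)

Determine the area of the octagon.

203

Apply the shoelace (surveyor's) formula: 2A = Σ (x_i·y_{i+1} − x_{i+1}·y_i), indices taken mod 8.
Σ = (11) + (4) + (50) + (20) + (135) + (70) + (114) + (2) = 406
Area = |Σ|/2 = 203.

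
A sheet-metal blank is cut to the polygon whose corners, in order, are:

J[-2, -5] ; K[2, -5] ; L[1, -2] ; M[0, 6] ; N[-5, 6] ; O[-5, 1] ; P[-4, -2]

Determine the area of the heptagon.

Apply Gauss's area formula: 2A = Σ (x_i·y_{i+1} − x_{i+1}·y_i), indices taken mod 7.
Σ = (20) + (1) + (6) + (30) + (25) + (14) + (16) = 112
Area = |Σ|/2 = 56.

56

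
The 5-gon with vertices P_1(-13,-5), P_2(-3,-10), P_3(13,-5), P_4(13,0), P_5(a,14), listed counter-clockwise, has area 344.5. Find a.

Write out the shoelace sum; only the two edges meeting at P_5 involve a:
2·Area = [(13·14 − a·0) + (a·(-5) − (-13)·14)] + 325
       = -5·a + 689 = 689
⇒ a = 0.

0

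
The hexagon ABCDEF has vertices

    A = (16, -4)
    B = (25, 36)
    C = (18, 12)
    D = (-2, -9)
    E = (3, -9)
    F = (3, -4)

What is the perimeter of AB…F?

118

|AB| = √((9)² + (40)²) = √1681 = 41
|BC| = √((-7)² + (-24)²) = √625 = 25
|CD| = √((-20)² + (-21)²) = √841 = 29
|DE| = √((5)² + (0)²) = √25 = 5
|EF| = √((0)² + (5)²) = √25 = 5
|FA| = √((13)² + (0)²) = √169 = 13
Perimeter = 41 + 25 + 29 + 5 + 5 + 13 = 118.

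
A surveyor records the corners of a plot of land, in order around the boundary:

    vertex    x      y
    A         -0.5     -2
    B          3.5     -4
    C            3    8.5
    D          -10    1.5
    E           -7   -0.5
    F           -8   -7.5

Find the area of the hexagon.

108.25

Apply the shoelace (surveyor's) formula: 2A = Σ (x_i·y_{i+1} − x_{i+1}·y_i), indices taken mod 6.
Cross-terms: 9, 41.75, 89.5, 15.5, 48.5, 12.25  ⇒  Σ = 216.5
Area = |Σ|/2 = 108.25.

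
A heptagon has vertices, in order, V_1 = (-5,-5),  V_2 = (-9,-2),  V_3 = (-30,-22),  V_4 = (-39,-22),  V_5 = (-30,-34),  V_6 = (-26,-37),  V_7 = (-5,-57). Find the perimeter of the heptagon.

|V_1V_2| = √((-4)² + (3)²) = √25 = 5
|V_2V_3| = √((-21)² + (-20)²) = √841 = 29
|V_3V_4| = √((-9)² + (0)²) = √81 = 9
|V_4V_5| = √((9)² + (-12)²) = √225 = 15
|V_5V_6| = √((4)² + (-3)²) = √25 = 5
|V_6V_7| = √((21)² + (-20)²) = √841 = 29
|V_7V_1| = √((0)² + (52)²) = √2704 = 52
Perimeter = 5 + 29 + 9 + 15 + 5 + 29 + 52 = 144.

144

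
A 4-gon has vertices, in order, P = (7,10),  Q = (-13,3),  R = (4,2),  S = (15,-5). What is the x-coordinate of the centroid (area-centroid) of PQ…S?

213/62

Apply the shoelace (surveyor's) formula. First the cross-terms c_i = x_i·y_{i+1} − x_{i+1}·y_i:
  151, -38, -50, 185  ⇒  2A = 248, A = 124.
Then Σ (x_i + x_{i+1})·c_i = 2556, so x̄ = 2556 / (6·124) = 213/62.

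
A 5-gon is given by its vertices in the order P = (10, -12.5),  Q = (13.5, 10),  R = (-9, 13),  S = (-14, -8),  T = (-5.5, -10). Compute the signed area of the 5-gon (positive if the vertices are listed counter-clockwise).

Apply the shoelace (surveyor's) formula: 2A = Σ (x_i·y_{i+1} − x_{i+1}·y_i), indices taken mod 5.
Σ = (268.75) + (265.5) + (254) + (96) + (168.75) = 1053
Signed area = Σ/2 = 526.5 (positive ⇒ counter-clockwise traversal).

526.5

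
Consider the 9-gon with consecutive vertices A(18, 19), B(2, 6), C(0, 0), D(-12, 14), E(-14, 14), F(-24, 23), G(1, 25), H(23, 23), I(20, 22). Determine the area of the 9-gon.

Apply the shoelace formula: 2A = Σ (x_i·y_{i+1} − x_{i+1}·y_i), indices taken mod 9.
Cross-terms: 70, 0, 0, 28, 14, -623, -552, 46, -16  ⇒  Σ = -1033
Area = |Σ|/2 = 516.5.

516.5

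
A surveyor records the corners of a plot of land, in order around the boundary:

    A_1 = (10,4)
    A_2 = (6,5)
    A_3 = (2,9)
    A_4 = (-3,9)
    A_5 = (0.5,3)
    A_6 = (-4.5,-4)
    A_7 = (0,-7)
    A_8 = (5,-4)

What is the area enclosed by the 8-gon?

Σ = (26) + (44) + (45) + (-13.5) + (11.5) + (31.5) + (35) + (60) = 239.5
Area = |Σ|/2 = 119.75.

119.75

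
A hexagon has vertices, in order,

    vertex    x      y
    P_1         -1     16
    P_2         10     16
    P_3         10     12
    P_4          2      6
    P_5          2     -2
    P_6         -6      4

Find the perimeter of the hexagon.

56

|P_1P_2| = √((11)² + (0)²) = √121 = 11
|P_2P_3| = √((0)² + (-4)²) = √16 = 4
|P_3P_4| = √((-8)² + (-6)²) = √100 = 10
|P_4P_5| = √((0)² + (-8)²) = √64 = 8
|P_5P_6| = √((-8)² + (6)²) = √100 = 10
|P_6P_1| = √((5)² + (12)²) = √169 = 13
Perimeter = 11 + 4 + 10 + 8 + 10 + 13 = 56.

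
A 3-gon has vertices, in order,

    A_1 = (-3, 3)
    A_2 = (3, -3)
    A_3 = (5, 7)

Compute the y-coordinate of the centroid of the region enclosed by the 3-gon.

Apply the shoelace (surveyor's) formula. First the cross-terms c_i = x_i·y_{i+1} − x_{i+1}·y_i:
  0, 36, 36  ⇒  2A = 72, A = 36.
Then Σ (y_i + y_{i+1})·c_i = 504, so ȳ = 504 / (6·36) = 7/3.

7/3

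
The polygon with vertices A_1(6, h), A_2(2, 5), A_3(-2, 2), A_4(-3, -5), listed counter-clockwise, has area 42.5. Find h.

The doubled signed area Σ (x_i y_{i+1} − x_{i+1} y_i) is linear in h.
With h=0 it equals 90; the coefficient of h is -5 (from the two edges through A_1).
So -5·h + 90 = 2·42.5 = 85 ⇒ h = 1.

1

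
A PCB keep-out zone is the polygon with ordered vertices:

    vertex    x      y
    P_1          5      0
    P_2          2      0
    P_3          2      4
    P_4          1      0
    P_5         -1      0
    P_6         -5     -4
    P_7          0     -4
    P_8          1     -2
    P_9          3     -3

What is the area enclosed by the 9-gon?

25

Apply the shoelace (surveyor's) formula: 2A = Σ (x_i·y_{i+1} − x_{i+1}·y_i), indices taken mod 9.
Cross-terms: 0, 8, -4, 0, 4, 20, 4, 3, 15  ⇒  Σ = 50
Area = |Σ|/2 = 25.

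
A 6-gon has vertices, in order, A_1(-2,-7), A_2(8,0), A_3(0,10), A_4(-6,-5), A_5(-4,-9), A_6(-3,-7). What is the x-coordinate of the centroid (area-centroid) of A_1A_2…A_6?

Apply the shoelace (surveyor's) formula. First the cross-terms c_i = x_i·y_{i+1} − x_{i+1}·y_i:
  56, 80, 60, 34, 1, 7  ⇒  2A = 238, A = 119.
Then Σ (x_i + x_{i+1})·c_i = 234, so x̄ = 234 / (6·119) = 39/119.

39/119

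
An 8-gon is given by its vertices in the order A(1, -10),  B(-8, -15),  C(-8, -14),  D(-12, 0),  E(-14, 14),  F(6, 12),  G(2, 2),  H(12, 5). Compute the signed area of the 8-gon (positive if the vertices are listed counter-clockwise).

Apply Gauss's area formula: 2A = Σ (x_i·y_{i+1} − x_{i+1}·y_i), indices taken mod 8.
Cross-terms: -95, -8, -168, -168, -252, -12, -14, -125  ⇒  Σ = -842
Signed area = Σ/2 = -421 (negative ⇒ clockwise traversal).

-421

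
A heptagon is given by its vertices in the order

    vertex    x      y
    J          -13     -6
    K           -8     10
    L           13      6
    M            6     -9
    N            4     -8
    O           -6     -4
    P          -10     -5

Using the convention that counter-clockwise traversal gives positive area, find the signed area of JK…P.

-300

Apply the surveyor's formula: 2A = Σ (x_i·y_{i+1} − x_{i+1}·y_i), indices taken mod 7.
Cross-terms: -178, -178, -153, -12, -64, -10, -5  ⇒  Σ = -600
Signed area = Σ/2 = -300 (negative ⇒ clockwise traversal).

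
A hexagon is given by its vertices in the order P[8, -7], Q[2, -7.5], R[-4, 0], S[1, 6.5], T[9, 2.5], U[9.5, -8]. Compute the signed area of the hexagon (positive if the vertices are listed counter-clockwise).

Apply Gauss's area formula: 2A = Σ (x_i·y_{i+1} − x_{i+1}·y_i), indices taken mod 6.
P→Q: (8)(-7.5) − (2)(-7) = -46
Q→R: (2)(0) − (-4)(-7.5) = -30
R→S: (-4)(6.5) − (1)(0) = -26
S→T: (1)(2.5) − (9)(6.5) = -56
T→U: (9)(-8) − (9.5)(2.5) = -95.75
U→P: (9.5)(-7) − (8)(-8) = -2.5
Σ = -256.25
Signed area = Σ/2 = -128.125 (negative ⇒ clockwise traversal).

-128.125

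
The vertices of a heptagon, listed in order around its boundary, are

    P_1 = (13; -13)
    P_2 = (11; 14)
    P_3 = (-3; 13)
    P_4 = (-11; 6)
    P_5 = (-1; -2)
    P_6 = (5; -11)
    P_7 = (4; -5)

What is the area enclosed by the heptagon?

Apply the surveyor's formula: 2A = Σ (x_i·y_{i+1} − x_{i+1}·y_i), indices taken mod 7.
P_1→P_2: (13)(14) − (11)(-13) = 325
P_2→P_3: (11)(13) − (-3)(14) = 185
P_3→P_4: (-3)(6) − (-11)(13) = 125
P_4→P_5: (-11)(-2) − (-1)(6) = 28
P_5→P_6: (-1)(-11) − (5)(-2) = 21
P_6→P_7: (5)(-5) − (4)(-11) = 19
P_7→P_1: (4)(-13) − (13)(-5) = 13
Σ = 716
Area = |Σ|/2 = 358.

358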